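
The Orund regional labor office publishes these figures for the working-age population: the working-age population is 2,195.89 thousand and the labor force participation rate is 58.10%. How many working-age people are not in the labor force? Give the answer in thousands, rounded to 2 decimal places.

About 920.08 thousand are not in the labor force.

Share not in the labor force = 1 − 0.5810 = 0.4190.
Not in labor force = 0.4190 × 2,195.89 ≈ 920.08 thousand.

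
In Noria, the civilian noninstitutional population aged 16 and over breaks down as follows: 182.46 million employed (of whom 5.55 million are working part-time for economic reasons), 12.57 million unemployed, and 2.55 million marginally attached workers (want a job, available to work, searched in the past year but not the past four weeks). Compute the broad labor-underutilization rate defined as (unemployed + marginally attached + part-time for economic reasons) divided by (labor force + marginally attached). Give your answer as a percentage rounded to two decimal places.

Labor force = 182.46 + 12.57 = 195.03 million.
Numerator = 12.57 + 2.55 + 5.55 = 20.67 million.
Denominator = 195.03 + 2.55 = 197.58 million.
Broad rate = 20.67 / 197.58 = 10.46%.

Broad underutilization rate ≈ 10.46%.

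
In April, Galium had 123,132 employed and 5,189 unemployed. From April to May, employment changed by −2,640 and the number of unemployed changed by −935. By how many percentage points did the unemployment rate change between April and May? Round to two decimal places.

April: labor force = 123,132 + 5,189 = 128,321; u = 5,189/128,321 = 4.04%.
May: labor force = 120,492 + 4,254 = 124,746; u = 4,254/124,746 = 3.41%.
Change = 3.41% − 4.04% = −0.63 pp.

The unemployment rate changed by −0.63 percentage points.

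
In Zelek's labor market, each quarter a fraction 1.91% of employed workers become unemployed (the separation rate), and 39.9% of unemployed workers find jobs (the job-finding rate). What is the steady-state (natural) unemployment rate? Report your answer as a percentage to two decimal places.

At steady state the flows balance: s·E = f·U, so U/(E+U) = s/(s+f).
u* = 1.91 / (1.91 + 39.9) = 1.91 / 41.81 = 4.57%.

Steady-state unemployment rate ≈ 4.57%.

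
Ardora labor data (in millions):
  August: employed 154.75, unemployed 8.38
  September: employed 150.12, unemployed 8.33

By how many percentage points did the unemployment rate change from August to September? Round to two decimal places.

The unemployment rate changed by +0.12 percentage points.

August: labor force = 154.75 + 8.38 = 163.13; u = 8.38/163.13 = 5.14%.
September: labor force = 150.12 + 8.33 = 158.45; u = 8.33/158.45 = 5.26%.
Change = 5.26% − 5.14% = +0.12 pp.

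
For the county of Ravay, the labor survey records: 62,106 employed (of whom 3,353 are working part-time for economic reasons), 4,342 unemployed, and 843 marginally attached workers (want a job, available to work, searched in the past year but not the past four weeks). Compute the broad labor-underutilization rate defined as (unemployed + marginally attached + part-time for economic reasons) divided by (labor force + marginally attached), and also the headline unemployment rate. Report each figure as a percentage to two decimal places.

Labor force = 62,106 + 4,342 = 66,448.
Numerator = 4,342 + 843 + 3,353 = 8,538.
Denominator = 66,448 + 843 = 67,291.
Broad rate = 8,538 / 67,291 = 12.69%.
Headline unemployment rate = 4,342 / 66,448 = 6.53%.

Broad underutilization rate ≈ 12.69%; headline unemployment rate ≈ 6.53%.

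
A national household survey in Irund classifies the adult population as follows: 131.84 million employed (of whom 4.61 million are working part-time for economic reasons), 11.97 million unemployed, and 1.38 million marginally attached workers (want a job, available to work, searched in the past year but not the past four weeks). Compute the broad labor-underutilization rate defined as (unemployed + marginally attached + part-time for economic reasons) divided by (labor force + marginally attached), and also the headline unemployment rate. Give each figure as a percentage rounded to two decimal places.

Broad underutilization rate ≈ 12.37%; headline unemployment rate ≈ 8.32%.

Labor force = 131.84 + 11.97 = 143.81 million.
Numerator = 11.97 + 1.38 + 4.61 = 17.96 million.
Denominator = 143.81 + 1.38 = 145.19 million.
Broad rate = 17.96 / 145.19 = 12.37%.
Headline unemployment rate = 11.97 / 143.81 = 8.32%.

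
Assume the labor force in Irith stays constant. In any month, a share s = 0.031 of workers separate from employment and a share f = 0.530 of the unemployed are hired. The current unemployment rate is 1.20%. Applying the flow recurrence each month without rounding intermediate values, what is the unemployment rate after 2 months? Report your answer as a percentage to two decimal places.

With a fixed labor force, u_{t+1} = u_t + s·(1−u_t) − f·u_t = u_t·(1−s−f) + s.
Here 1−s−f = 0.439 and s = 0.031.
u_1 = 0.012000 × 0.439 + 0.031 = 0.036268.
u_2 = 0.036268 × 0.439 + 0.031 = 0.046922.

Unemployment rate after two months ≈ 4.69%.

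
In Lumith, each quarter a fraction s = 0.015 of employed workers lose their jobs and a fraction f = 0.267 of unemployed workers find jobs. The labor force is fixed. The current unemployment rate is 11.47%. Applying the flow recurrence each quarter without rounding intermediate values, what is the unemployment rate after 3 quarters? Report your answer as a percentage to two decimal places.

Unemployment rate after three quarters ≈ 7.60%.

With a fixed labor force, u_{t+1} = u_t + s·(1−u_t) − f·u_t = u_t·(1−s−f) + s.
Here 1−s−f = 0.718 and s = 0.015.
u_1 = 0.114700 × 0.718 + 0.015 = 0.097355.
u_2 = 0.097355 × 0.718 + 0.015 = 0.084901.
u_3 = 0.084901 × 0.718 + 0.015 = 0.075959.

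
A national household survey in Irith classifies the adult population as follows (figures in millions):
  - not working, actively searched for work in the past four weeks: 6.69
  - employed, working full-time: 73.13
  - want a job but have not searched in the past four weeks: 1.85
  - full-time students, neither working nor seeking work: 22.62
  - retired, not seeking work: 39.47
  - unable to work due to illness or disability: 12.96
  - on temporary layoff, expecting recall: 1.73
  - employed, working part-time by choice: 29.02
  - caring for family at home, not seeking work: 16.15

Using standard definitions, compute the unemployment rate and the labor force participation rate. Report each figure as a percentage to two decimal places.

Employed = 73.13 + 29.02 = 102.15 million.
Unemployed = 6.69 + 1.73 = 8.42 million (jobless and actively searching, or on temporary layoff).
Labor force = 102.15 + 8.42 = 110.57 million.
Not in labor force = 1.85 + 22.62 + 39.47 + 12.96 + 16.15 = 93.05 million (those not working and not actively searching are outside the labor force — including those who want a job but have given up searching).
Civilian working-age population = 110.57 + 93.05 = 203.62 million.
Unemployment rate = 8.42 / 110.57 = 7.62%.
Labor force participation rate = 110.57 / 203.62 = 54.30%.

Unemployment rate ≈ 7.62%; labor force participation rate ≈ 54.30%.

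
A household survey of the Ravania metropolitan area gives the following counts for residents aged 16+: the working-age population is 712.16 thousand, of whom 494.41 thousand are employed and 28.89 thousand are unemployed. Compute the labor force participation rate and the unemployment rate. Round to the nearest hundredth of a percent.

Labor force participation rate ≈ 73.48%; unemployment rate ≈ 5.52%.

Labor force = employed + unemployed = 494.41 + 28.89 = 523.30 thousand.
Unemployment rate = 28.89 / 523.30 = 5.52%.
Labor force participation rate = 523.30 / 712.16 = 73.48%.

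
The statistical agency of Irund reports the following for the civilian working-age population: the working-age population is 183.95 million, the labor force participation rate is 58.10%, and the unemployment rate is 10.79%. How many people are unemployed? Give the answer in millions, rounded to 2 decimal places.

Labor force = 0.5810 × 183.95 = 106.87 million.
Unemployed = 0.1079 × 106.87 ≈ 11.53 million.

About 11.53 million are unemployed.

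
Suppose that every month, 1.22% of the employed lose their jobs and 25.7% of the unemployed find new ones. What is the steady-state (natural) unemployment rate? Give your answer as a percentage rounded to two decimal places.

Steady-state unemployment rate ≈ 4.53%.

At steady state the flows balance: s·E = f·U, so U/(E+U) = s/(s+f).
u* = 1.22 / (1.22 + 25.7) = 1.22 / 26.92 = 4.53%.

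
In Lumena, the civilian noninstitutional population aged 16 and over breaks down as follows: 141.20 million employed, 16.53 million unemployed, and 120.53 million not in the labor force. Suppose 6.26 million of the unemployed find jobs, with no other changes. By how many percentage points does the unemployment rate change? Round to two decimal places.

The unemployment rate changes by −3.97 percentage points.

Initially, labor force = 141.20 + 16.53 = 157.73 million, so u = 16.53/157.73 = 10.48%.
After the change, unemployed falls and employed rises by 6.26; labor force unchanged → E = 147.46, U = 10.27, labor force = 157.73 million.
New unemployment rate = 10.27 / 157.73 = 6.51%.
Change = 6.51% − 10.48% = −3.97 percentage points.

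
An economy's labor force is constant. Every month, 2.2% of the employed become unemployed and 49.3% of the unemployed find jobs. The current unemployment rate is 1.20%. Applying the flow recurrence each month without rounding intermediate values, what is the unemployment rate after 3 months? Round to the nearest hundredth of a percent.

Unemployment rate after three months ≈ 3.92%.

With a fixed labor force, u_{t+1} = u_t + s·(1−u_t) − f·u_t = u_t·(1−s−f) + s.
Here 1−s−f = 0.485 and s = 0.022.
u_1 = 0.012000 × 0.485 + 0.022 = 0.027820.
u_2 = 0.027820 × 0.485 + 0.022 = 0.035493.
u_3 = 0.035493 × 0.485 + 0.022 = 0.039214.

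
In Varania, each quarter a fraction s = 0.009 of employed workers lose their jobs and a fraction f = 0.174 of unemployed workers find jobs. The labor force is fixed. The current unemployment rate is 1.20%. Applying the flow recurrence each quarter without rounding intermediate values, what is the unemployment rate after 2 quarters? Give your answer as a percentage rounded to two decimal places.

Unemployment rate after two quarters ≈ 2.44%.

With a fixed labor force, u_{t+1} = u_t + s·(1−u_t) − f·u_t = u_t·(1−s−f) + s.
Here 1−s−f = 0.817 and s = 0.009.
u_1 = 0.012000 × 0.817 + 0.009 = 0.018804.
u_2 = 0.018804 × 0.817 + 0.009 = 0.024363.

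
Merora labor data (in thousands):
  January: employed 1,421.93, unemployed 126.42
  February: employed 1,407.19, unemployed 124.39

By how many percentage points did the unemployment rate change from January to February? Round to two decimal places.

January: labor force = 1,421.93 + 126.42 = 1,548.35; u = 126.42/1,548.35 = 8.16%.
February: labor force = 1,407.19 + 124.39 = 1,531.58; u = 124.39/1,531.58 = 8.12%.
Change = 8.12% − 8.16% = −0.04 pp.

The unemployment rate changed by −0.04 percentage points.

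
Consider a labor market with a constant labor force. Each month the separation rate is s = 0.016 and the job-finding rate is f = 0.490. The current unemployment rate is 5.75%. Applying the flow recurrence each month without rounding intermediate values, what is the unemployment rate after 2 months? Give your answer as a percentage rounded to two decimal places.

With a fixed labor force, u_{t+1} = u_t + s·(1−u_t) − f·u_t = u_t·(1−s−f) + s.
Here 1−s−f = 0.494 and s = 0.016.
u_1 = 0.057500 × 0.494 + 0.016 = 0.044405.
u_2 = 0.044405 × 0.494 + 0.016 = 0.037936.

Unemployment rate after two months ≈ 3.79%.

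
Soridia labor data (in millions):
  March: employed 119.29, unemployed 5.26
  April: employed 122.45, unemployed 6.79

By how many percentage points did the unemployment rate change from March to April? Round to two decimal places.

March: labor force = 119.29 + 5.26 = 124.55; u = 5.26/124.55 = 4.22%.
April: labor force = 122.45 + 6.79 = 129.24; u = 6.79/129.24 = 5.25%.
Change = 5.25% − 4.22% = +1.03 pp.

The unemployment rate changed by +1.03 percentage points.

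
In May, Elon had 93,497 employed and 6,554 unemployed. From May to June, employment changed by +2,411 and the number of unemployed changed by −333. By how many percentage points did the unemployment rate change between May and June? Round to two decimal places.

May: labor force = 93,497 + 6,554 = 100,051; u = 6,554/100,051 = 6.55%.
June: labor force = 95,908 + 6,221 = 102,129; u = 6,221/102,129 = 6.09%.
Change = 6.09% − 6.55% = −0.46 pp.

The unemployment rate changed by −0.46 percentage points.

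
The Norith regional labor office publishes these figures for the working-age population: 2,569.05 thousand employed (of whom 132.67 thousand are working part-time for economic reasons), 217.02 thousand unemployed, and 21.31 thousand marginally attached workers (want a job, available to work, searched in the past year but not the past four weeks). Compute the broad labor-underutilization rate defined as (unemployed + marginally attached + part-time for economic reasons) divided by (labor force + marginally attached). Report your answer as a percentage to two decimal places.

Broad underutilization rate ≈ 13.22%.

Labor force = 2,569.05 + 217.02 = 2,786.07 thousand.
Numerator = 217.02 + 21.31 + 132.67 = 371.00 thousand.
Denominator = 2,786.07 + 21.31 = 2,807.38 thousand.
Broad rate = 371.00 / 2,807.38 = 13.22%.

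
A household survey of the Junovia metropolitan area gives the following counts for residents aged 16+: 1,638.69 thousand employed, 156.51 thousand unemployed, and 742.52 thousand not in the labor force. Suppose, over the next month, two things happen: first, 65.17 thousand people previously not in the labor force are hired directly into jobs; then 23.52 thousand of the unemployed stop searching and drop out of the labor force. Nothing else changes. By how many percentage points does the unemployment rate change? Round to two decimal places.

Initially, labor force = 1,638.69 + 156.51 = 1,795.20 thousand, so u = 156.51/1,795.20 = 8.72%.
After the first change, employed and labor force both rise by 65.17; unemployed unchanged → E = 1,703.86, U = 156.51, labor force = 1,860.37 thousand.
After the second change, unemployed and labor force both fall by 23.52 → E = 1,703.86, U = 132.99, labor force = 1,836.85 thousand.
New unemployment rate = 132.99 / 1,836.85 = 7.24%.
Change = 7.24% − 8.72% = −1.48 percentage points.

The unemployment rate changes by −1.48 percentage points.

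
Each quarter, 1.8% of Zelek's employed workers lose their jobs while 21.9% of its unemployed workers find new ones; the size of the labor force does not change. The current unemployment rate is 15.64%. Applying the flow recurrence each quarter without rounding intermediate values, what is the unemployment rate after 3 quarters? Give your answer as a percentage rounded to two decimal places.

With a fixed labor force, u_{t+1} = u_t + s·(1−u_t) − f·u_t = u_t·(1−s−f) + s.
Here 1−s−f = 0.763 and s = 0.018.
u_1 = 0.156400 × 0.763 + 0.018 = 0.137333.
u_2 = 0.137333 × 0.763 + 0.018 = 0.122785.
u_3 = 0.122785 × 0.763 + 0.018 = 0.111685.

Unemployment rate after three quarters ≈ 11.17%.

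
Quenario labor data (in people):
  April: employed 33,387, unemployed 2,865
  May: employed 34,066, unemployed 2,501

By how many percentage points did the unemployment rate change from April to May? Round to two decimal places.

April: labor force = 33,387 + 2,865 = 36,252; u = 2,865/36,252 = 7.90%.
May: labor force = 34,066 + 2,501 = 36,567; u = 2,501/36,567 = 6.84%.
Change = 6.84% − 7.90% = −1.06 pp.

The unemployment rate changed by −1.06 percentage points.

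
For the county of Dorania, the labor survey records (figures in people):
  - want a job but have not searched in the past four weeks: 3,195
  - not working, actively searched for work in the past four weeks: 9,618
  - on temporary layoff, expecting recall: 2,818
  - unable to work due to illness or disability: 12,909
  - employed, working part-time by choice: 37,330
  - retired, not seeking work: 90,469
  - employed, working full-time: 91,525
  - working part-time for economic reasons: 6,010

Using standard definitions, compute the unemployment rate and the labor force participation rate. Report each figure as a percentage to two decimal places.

Employed = 37,330 + 91,525 + 6,010 = 134,865 (anyone who worked, including part-time for economic reasons, counts as employed).
Unemployed = 9,618 + 2,818 = 12,436 (jobless and actively searching, or on temporary layoff).
Labor force = 134,865 + 12,436 = 147,301.
Not in labor force = 3,195 + 12,909 + 90,469 = 106,573 (those not working and not actively searching are outside the labor force — including those who want a job but have given up searching).
Civilian working-age population = 147,301 + 106,573 = 253,874.
Unemployment rate = 12,436 / 147,301 = 8.44%.
Labor force participation rate = 147,301 / 253,874 = 58.02%.

Unemployment rate ≈ 8.44%; labor force participation rate ≈ 58.02%.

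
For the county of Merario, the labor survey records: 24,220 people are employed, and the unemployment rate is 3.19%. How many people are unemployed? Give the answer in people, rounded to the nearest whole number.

Let U be the number unemployed. The labor force is E + U, and U/(E+U) = 0.0319.
So U = 0.0319 × 24,220 / (1 − 0.0319) = 772.62 / 0.9681 ≈ 798.

About 798 are unemployed.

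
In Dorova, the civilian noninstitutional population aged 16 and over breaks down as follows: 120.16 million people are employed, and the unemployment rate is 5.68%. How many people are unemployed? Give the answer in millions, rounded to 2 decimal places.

About 7.24 million are unemployed.

Let U be the number unemployed. The labor force is E + U, and U/(E+U) = 0.0568.
So U = 0.0568 × 120.16 / (1 − 0.0568) = 6.8251 / 0.9432 ≈ 7.24 million.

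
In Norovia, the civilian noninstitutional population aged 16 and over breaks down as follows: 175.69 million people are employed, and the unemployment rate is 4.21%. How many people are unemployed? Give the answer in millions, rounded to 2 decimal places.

Let U be the number unemployed. The labor force is E + U, and U/(E+U) = 0.0421.
So U = 0.0421 × 175.69 / (1 − 0.0421) = 7.3965 / 0.9579 ≈ 7.72 million.

About 7.72 million are unemployed.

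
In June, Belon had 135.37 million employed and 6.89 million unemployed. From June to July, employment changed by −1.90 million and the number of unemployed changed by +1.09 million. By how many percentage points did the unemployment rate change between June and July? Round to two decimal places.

June: labor force = 135.37 + 6.89 = 142.26; u = 6.89/142.26 = 4.84%.
July: labor force = 133.47 + 7.98 = 141.45; u = 7.98/141.45 = 5.64%.
Change = 5.64% − 4.84% = +0.80 pp.

The unemployment rate changed by +0.80 percentage points.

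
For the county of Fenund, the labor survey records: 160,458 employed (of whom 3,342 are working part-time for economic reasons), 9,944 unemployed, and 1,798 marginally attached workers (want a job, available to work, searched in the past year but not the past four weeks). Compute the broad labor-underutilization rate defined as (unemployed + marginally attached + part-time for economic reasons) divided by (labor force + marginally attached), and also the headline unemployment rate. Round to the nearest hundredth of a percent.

Broad underutilization rate ≈ 8.76%; headline unemployment rate ≈ 5.84%.

Labor force = 160,458 + 9,944 = 170,402.
Numerator = 9,944 + 1,798 + 3,342 = 15,084.
Denominator = 170,402 + 1,798 = 172,200.
Broad rate = 15,084 / 172,200 = 8.76%.
Headline unemployment rate = 9,944 / 170,402 = 5.84%.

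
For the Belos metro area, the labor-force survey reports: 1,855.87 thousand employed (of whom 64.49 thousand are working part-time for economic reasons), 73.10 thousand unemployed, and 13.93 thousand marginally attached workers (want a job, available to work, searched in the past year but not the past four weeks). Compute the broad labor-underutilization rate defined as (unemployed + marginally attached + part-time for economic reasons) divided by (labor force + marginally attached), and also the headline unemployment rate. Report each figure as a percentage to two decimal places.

Broad underutilization rate ≈ 7.80%; headline unemployment rate ≈ 3.79%.

Labor force = 1,855.87 + 73.10 = 1,928.97 thousand.
Numerator = 73.10 + 13.93 + 64.49 = 151.52 thousand.
Denominator = 1,928.97 + 13.93 = 1,942.90 thousand.
Broad rate = 151.52 / 1,942.90 = 7.80%.
Headline unemployment rate = 73.10 / 1,928.97 = 3.79%.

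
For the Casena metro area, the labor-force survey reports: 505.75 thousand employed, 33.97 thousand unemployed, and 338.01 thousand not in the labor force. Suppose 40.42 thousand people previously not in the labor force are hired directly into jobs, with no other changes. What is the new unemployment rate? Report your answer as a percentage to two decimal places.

New unemployment rate ≈ 5.86%.

Initially, labor force = 505.75 + 33.97 = 539.72 thousand, so u = 33.97/539.72 = 6.29%.
After the change, employed and labor force both rise by 40.42; unemployed unchanged → E = 546.17, U = 33.97, labor force = 580.14 thousand.
New unemployment rate = 33.97 / 580.14 = 5.86%.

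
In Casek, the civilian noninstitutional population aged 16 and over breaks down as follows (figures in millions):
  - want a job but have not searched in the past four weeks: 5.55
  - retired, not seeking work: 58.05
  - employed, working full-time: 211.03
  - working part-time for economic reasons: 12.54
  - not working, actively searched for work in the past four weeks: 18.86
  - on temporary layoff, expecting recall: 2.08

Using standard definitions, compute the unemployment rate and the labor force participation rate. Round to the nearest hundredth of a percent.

Employed = 211.03 + 12.54 = 223.57 million (anyone who worked, including part-time for economic reasons, counts as employed).
Unemployed = 18.86 + 2.08 = 20.94 million (jobless and actively searching, or on temporary layoff).
Labor force = 223.57 + 20.94 = 244.51 million.
Not in labor force = 5.55 + 58.05 = 63.60 million (those not working and not actively searching are outside the labor force — including those who want a job but have given up searching).
Civilian working-age population = 244.51 + 63.60 = 308.11 million.
Unemployment rate = 20.94 / 244.51 = 8.56%.
Labor force participation rate = 244.51 / 308.11 = 79.36%.

Unemployment rate ≈ 8.56%; labor force participation rate ≈ 79.36%.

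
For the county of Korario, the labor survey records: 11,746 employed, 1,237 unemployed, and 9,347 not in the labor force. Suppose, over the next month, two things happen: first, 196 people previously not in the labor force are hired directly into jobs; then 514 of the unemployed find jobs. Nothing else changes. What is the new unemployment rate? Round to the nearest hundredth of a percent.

New unemployment rate ≈ 5.49%.

Initially, labor force = 11,746 + 1,237 = 12,983, so u = 1,237/12,983 = 9.53%.
After the first change, employed and labor force both rise by 196; unemployed unchanged → E = 11,942, U = 1,237, labor force = 13,179.
After the second change, unemployed falls and employed rises by 514; labor force unchanged → E = 12,456, U = 723, labor force = 13,179.
New unemployment rate = 723 / 13,179 = 5.49%.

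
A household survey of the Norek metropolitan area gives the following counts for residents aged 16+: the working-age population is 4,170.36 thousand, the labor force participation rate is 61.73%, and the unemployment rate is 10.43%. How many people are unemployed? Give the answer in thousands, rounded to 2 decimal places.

About 268.51 thousand are unemployed.

Labor force = 0.6173 × 4,170.36 = 2,574.36 thousand.
Unemployed = 0.1043 × 2,574.36 ≈ 268.51 thousand.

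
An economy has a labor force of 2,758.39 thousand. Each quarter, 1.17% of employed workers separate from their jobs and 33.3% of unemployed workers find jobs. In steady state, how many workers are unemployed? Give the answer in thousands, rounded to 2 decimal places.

Steady-state unemployment rate u* = s/(s+f) = 1.17/(1.17+33.3) = 0.033943.
Unemployed = u* × labor force = 0.033943 × 2,758.39 ≈ 93.63 thousand.

About 93.63 thousand are unemployed in steady state.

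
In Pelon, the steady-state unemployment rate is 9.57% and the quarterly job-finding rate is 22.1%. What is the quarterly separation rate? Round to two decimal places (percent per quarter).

Separation rate ≈ 2.34% per quarter.

From u* = s/(s+f): s = u·f/(1−u).
s = 0.0957 × 22.1 / (1 − 0.0957) = 2.1150 / 0.9043 ≈ 2.34% per quarter.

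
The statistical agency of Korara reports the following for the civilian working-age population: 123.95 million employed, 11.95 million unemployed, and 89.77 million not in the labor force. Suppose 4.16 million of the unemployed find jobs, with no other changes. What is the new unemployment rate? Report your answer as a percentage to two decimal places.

New unemployment rate ≈ 5.73%.

Initially, labor force = 123.95 + 11.95 = 135.90 million, so u = 11.95/135.90 = 8.79%.
After the change, unemployed falls and employed rises by 4.16; labor force unchanged → E = 128.11, U = 7.79, labor force = 135.90 million.
New unemployment rate = 7.79 / 135.90 = 5.73%.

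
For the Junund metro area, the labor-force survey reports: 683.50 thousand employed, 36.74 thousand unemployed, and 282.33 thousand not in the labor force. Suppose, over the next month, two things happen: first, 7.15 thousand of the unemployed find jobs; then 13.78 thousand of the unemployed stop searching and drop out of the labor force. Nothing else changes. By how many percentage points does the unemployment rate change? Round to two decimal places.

Initially, labor force = 683.50 + 36.74 = 720.24 thousand, so u = 36.74/720.24 = 5.10%.
After the first change, unemployed falls and employed rises by 7.15; labor force unchanged → E = 690.65, U = 29.59, labor force = 720.24 thousand.
After the second change, unemployed and labor force both fall by 13.78 → E = 690.65, U = 15.81, labor force = 706.46 thousand.
New unemployment rate = 15.81 / 706.46 = 2.24%.
Change = 2.24% − 5.10% = −2.86 percentage points.

The unemployment rate changes by −2.86 percentage points.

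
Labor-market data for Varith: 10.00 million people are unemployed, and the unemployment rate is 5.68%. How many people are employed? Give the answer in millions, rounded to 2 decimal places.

Labor force = U / u = 10.00 / 0.0568 ≈ 176.06 million.
Employed = labor force − unemployed = 176.06 − 10.00 = 166.06 million.

About 166.06 million are employed.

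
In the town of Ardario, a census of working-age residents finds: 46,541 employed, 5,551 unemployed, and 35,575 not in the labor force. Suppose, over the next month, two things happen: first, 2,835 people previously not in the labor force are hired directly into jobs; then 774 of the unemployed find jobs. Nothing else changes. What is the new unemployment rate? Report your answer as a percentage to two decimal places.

New unemployment rate ≈ 8.70%.

Initially, labor force = 46,541 + 5,551 = 52,092, so u = 5,551/52,092 = 10.66%.
After the first change, employed and labor force both rise by 2,835; unemployed unchanged → E = 49,376, U = 5,551, labor force = 54,927.
After the second change, unemployed falls and employed rises by 774; labor force unchanged → E = 50,150, U = 4,777, labor force = 54,927.
New unemployment rate = 4,777 / 54,927 = 8.70%.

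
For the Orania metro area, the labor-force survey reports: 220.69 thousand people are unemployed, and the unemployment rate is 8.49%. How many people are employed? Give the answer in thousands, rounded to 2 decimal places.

Labor force = U / u = 220.69 / 0.0849 ≈ 2,599.41 thousand.
Employed = labor force − unemployed = 2,599.41 − 220.69 = 2,378.72 thousand.

About 2,378.72 thousand are employed.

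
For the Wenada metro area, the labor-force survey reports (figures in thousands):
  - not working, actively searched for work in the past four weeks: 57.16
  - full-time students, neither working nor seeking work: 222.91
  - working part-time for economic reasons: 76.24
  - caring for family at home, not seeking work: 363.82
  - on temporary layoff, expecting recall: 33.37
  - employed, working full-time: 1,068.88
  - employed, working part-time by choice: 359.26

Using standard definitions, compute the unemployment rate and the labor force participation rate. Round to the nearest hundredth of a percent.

Employed = 76.24 + 1,068.88 + 359.26 = 1,504.38 thousand (anyone who worked, including part-time for economic reasons, counts as employed).
Unemployed = 57.16 + 33.37 = 90.53 thousand (jobless and actively searching, or on temporary layoff).
Labor force = 1,504.38 + 90.53 = 1,594.91 thousand.
Not in labor force = 222.91 + 363.82 = 586.73 thousand (those not working and not actively searching are outside the labor force).
Civilian working-age population = 1,594.91 + 586.73 = 2,181.64 thousand.
Unemployment rate = 90.53 / 1,594.91 = 5.68%.
Labor force participation rate = 1,594.91 / 2,181.64 = 73.11%.

Unemployment rate ≈ 5.68%; labor force participation rate ≈ 73.11%.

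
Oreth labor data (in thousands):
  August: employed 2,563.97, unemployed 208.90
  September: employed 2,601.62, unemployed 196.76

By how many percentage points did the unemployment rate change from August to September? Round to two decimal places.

The unemployment rate changed by −0.50 percentage points.

August: labor force = 2,563.97 + 208.90 = 2,772.87; u = 208.90/2,772.87 = 7.53%.
September: labor force = 2,601.62 + 196.76 = 2,798.38; u = 196.76/2,798.38 = 7.03%.
Change = 7.03% − 7.53% = −0.50 pp.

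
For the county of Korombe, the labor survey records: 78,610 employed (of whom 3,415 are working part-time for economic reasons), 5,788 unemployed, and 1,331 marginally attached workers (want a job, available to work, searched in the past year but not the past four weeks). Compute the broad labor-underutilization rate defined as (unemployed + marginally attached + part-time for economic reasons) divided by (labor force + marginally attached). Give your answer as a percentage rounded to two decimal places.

Labor force = 78,610 + 5,788 = 84,398.
Numerator = 5,788 + 1,331 + 3,415 = 10,534.
Denominator = 84,398 + 1,331 = 85,729.
Broad rate = 10,534 / 85,729 = 12.29%.

Broad underutilization rate ≈ 12.29%.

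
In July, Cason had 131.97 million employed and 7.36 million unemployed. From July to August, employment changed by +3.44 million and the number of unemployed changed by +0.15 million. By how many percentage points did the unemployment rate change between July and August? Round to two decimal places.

July: labor force = 131.97 + 7.36 = 139.33; u = 7.36/139.33 = 5.28%.
August: labor force = 135.41 + 7.51 = 142.92; u = 7.51/142.92 = 5.25%.
Change = 5.25% − 5.28% = −0.03 pp.

The unemployment rate changed by −0.03 percentage points.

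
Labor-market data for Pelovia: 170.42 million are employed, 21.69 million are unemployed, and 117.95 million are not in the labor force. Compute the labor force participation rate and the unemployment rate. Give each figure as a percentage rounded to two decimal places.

Labor force = employed + unemployed = 170.42 + 21.69 = 192.11 million.
Working-age population = 192.11 + 117.95 = 310.06 million.
Unemployment rate = 21.69 / 192.11 = 11.29%.
Labor force participation rate = 192.11 / 310.06 = 61.96%.

Labor force participation rate ≈ 61.96%; unemployment rate ≈ 11.29%.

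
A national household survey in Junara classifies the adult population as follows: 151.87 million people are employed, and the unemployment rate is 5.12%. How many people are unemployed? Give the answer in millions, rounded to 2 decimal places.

About 8.20 million are unemployed.

Let U be the number unemployed. The labor force is E + U, and U/(E+U) = 0.0512.
So U = 0.0512 × 151.87 / (1 − 0.0512) = 7.7757 / 0.9488 ≈ 8.20 million.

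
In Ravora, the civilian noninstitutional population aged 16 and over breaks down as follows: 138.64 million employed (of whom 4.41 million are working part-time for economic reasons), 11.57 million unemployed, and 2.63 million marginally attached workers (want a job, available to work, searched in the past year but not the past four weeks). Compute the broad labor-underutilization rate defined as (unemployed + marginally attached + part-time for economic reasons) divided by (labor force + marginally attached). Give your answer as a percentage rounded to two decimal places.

Broad underutilization rate ≈ 12.18%.

Labor force = 138.64 + 11.57 = 150.21 million.
Numerator = 11.57 + 2.63 + 4.41 = 18.61 million.
Denominator = 150.21 + 2.63 = 152.84 million.
Broad rate = 18.61 / 152.84 = 12.18%.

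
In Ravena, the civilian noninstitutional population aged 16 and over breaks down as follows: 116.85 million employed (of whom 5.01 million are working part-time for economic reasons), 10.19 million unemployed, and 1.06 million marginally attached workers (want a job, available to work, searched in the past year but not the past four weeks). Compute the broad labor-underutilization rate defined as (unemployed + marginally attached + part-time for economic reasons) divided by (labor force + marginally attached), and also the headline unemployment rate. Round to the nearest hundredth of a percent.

Broad underutilization rate ≈ 12.69%; headline unemployment rate ≈ 8.02%.

Labor force = 116.85 + 10.19 = 127.04 million.
Numerator = 10.19 + 1.06 + 5.01 = 16.26 million.
Denominator = 127.04 + 1.06 = 128.10 million.
Broad rate = 16.26 / 128.10 = 12.69%.
Headline unemployment rate = 10.19 / 127.04 = 8.02%.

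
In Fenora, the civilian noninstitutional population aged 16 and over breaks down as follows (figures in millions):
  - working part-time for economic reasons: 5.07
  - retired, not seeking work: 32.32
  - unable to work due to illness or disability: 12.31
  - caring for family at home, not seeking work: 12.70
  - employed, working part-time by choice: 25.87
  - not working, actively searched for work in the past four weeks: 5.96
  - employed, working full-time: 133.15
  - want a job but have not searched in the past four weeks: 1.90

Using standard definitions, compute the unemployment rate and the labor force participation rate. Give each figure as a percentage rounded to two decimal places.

Unemployment rate ≈ 3.50%; labor force participation rate ≈ 74.17%.

Employed = 5.07 + 25.87 + 133.15 = 164.09 million (anyone who worked, including part-time for economic reasons, counts as employed).
Unemployed = 5.96 million.
Labor force = 164.09 + 5.96 = 170.05 million.
Not in labor force = 32.32 + 12.31 + 12.70 + 1.90 = 59.23 million (those not working and not actively searching are outside the labor force — including those who want a job but have given up searching).
Civilian working-age population = 170.05 + 59.23 = 229.28 million.
Unemployment rate = 5.96 / 170.05 = 3.50%.
Labor force participation rate = 170.05 / 229.28 = 74.17%.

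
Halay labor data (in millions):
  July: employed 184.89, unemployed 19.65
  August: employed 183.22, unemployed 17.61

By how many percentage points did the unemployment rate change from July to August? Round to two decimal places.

The unemployment rate changed by −0.84 percentage points.

July: labor force = 184.89 + 19.65 = 204.54; u = 19.65/204.54 = 9.61%.
August: labor force = 183.22 + 17.61 = 200.83; u = 17.61/200.83 = 8.77%.
Change = 8.77% − 9.61% = −0.84 pp.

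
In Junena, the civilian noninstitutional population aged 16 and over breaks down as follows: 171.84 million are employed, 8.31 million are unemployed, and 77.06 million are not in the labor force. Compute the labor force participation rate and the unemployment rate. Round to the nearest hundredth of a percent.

Labor force = employed + unemployed = 171.84 + 8.31 = 180.15 million.
Working-age population = 180.15 + 77.06 = 257.21 million.
Unemployment rate = 8.31 / 180.15 = 4.61%.
Labor force participation rate = 180.15 / 257.21 = 70.04%.

Labor force participation rate ≈ 70.04%; unemployment rate ≈ 4.61%.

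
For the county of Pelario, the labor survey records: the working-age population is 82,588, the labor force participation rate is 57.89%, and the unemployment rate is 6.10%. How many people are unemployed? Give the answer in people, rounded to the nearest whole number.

Labor force = 0.5789 × 82,588 = 47,810.
Unemployed = 0.0610 × 47,810 ≈ 2,916.

About 2,916 are unemployed.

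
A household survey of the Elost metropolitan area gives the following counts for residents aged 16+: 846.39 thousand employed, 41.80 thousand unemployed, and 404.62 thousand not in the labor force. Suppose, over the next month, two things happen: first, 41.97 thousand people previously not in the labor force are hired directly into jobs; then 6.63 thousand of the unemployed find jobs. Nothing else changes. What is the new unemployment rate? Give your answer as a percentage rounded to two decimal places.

New unemployment rate ≈ 3.78%.

Initially, labor force = 846.39 + 41.80 = 888.19 thousand, so u = 41.80/888.19 = 4.71%.
After the first change, employed and labor force both rise by 41.97; unemployed unchanged → E = 888.36, U = 41.80, labor force = 930.16 thousand.
After the second change, unemployed falls and employed rises by 6.63; labor force unchanged → E = 894.99, U = 35.17, labor force = 930.16 thousand.
New unemployment rate = 35.17 / 930.16 = 3.78%.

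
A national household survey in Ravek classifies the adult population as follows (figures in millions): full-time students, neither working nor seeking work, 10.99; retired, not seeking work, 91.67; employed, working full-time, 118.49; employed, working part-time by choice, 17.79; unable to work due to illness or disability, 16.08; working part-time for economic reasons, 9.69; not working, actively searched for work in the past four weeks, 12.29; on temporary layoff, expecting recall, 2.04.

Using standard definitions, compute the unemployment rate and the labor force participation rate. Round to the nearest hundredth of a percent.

Unemployment rate ≈ 8.94%; labor force participation rate ≈ 57.45%.

Employed = 118.49 + 17.79 + 9.69 = 145.97 million (anyone who worked, including part-time for economic reasons, counts as employed).
Unemployed = 12.29 + 2.04 = 14.33 million (jobless and actively searching, or on temporary layoff).
Labor force = 145.97 + 14.33 = 160.30 million.
Not in labor force = 10.99 + 91.67 + 16.08 = 118.74 million (those not working and not actively searching are outside the labor force).
Civilian working-age population = 160.30 + 118.74 = 279.04 million.
Unemployment rate = 14.33 / 160.30 = 8.94%.
Labor force participation rate = 160.30 / 279.04 = 57.45%.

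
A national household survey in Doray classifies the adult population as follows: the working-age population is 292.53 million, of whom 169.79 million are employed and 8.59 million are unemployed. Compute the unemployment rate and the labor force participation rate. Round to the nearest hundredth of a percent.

Unemployment rate ≈ 4.82%; labor force participation rate ≈ 60.98%.

Labor force = employed + unemployed = 169.79 + 8.59 = 178.38 million.
Unemployment rate = 8.59 / 178.38 = 4.82%.
Labor force participation rate = 178.38 / 292.53 = 60.98%.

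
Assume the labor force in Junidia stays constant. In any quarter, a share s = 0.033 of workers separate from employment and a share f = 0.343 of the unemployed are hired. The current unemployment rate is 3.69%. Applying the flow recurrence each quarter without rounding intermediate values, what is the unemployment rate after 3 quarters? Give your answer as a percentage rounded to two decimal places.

Unemployment rate after three quarters ≈ 7.54%.

With a fixed labor force, u_{t+1} = u_t + s·(1−u_t) − f·u_t = u_t·(1−s−f) + s.
Here 1−s−f = 0.624 and s = 0.033.
u_1 = 0.036900 × 0.624 + 0.033 = 0.056026.
u_2 = 0.056026 × 0.624 + 0.033 = 0.067960.
u_3 = 0.067960 × 0.624 + 0.033 = 0.075407.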